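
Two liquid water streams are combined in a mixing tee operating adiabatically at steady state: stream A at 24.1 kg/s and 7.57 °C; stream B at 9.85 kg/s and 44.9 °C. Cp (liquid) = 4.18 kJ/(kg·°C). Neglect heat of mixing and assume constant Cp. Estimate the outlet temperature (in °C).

Energy balance with Q = 0: Σ ṁᵢCp,ᵢ(T_out − Tᵢ) = 0
T_out = Σ ṁᵢCp,ᵢTᵢ / Σ ṁᵢCp,ᵢ
      = 2611.3 / 141.91 = 18.401 °C

T_out = 18.4 °C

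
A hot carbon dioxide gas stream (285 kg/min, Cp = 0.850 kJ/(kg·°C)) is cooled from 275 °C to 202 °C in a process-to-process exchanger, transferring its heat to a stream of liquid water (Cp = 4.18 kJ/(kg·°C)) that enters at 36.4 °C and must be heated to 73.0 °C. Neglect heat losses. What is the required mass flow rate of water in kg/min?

ṁ_c = 116 kg/min

Heat released by hot stream: Q = 285 × 0.850 × (275 − 202) = 17684 kJ/min
Energy balance on cold side (adiabatic exchanger): Q = ṁ_c·Cp_c·(T_c,out − T_c,in)
ṁ_c = 17684 / [4.18 × (73.0 − 36.4)] = 115.59 kg/min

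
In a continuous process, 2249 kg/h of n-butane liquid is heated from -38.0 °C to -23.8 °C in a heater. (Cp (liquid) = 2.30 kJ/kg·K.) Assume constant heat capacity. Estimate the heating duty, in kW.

Q = 20.4 kW

Q = ṁ·Cp·ΔT = 2249 × 2.30 × (-23.8 − -38.0) = 73452 kJ/h
Converting: 73452 / 3600 s = 20.403 kW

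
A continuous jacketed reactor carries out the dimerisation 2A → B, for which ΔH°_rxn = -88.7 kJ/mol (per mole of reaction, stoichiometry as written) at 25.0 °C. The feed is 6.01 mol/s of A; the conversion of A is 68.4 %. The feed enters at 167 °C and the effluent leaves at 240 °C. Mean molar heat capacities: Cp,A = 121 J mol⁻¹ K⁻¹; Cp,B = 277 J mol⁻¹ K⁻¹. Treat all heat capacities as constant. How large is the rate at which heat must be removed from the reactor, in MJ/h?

Q_out = 410 MJ/h

Extent of reaction ξ = 0.684 × 6.01 / 2 = 2.0554 mol/s
Reaction term: ξ·ΔH°_rxn = 2.0554 × -88.7 = -182.32 kJ/s
Sensible, feed 167→25 °C: -103.26 kJ/s
Outlet flows (mol/s): A 1.8992, B 2.0554
Sensible, products 25→240 °C: 171.82 kJ/s
Q = ΔH = -113.76 kJ/s = -113.76 kW
Heat removed = 409.54 MJ/h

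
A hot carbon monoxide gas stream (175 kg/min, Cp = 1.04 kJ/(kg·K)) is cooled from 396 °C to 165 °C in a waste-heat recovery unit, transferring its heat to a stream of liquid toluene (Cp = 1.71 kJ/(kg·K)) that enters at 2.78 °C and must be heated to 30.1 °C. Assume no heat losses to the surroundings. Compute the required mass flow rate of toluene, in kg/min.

Heat released by hot stream: Q = 175 × 1.04 × (396 − 165) = 42042 kJ/min
Energy balance on cold side (adiabatic exchanger): Q = ṁ_c·Cp_c·(T_c,out − T_c,in)
ṁ_c = 42042 / [1.71 × (30.1 − 2.78)] = 899.93 kg/min

ṁ_c = 900 kg/min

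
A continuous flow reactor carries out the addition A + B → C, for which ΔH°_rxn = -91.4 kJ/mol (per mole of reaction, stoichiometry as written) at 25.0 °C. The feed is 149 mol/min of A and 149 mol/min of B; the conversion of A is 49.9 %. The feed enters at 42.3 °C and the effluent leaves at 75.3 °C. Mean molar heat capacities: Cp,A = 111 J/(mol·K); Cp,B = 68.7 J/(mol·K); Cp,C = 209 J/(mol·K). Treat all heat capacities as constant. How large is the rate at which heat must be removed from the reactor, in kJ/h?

Extent of reaction ξ = 0.499 × 149 = 74.351 mol/min
Reaction term: ξ·ΔH°_rxn = 74.351 × -91.4 = -6795.7 kJ/min
Sensible, feed 42.3→25 °C: -463.21 kJ/min
Outlet flows (mol/min): A 74.649, B 74.649, C 74.351
Sensible, products 25→75.3 °C: 1456.4 kJ/min
Q = ΔH = -5802.5 kJ/min = -96.709 kW
Heat removed = 348150 kJ/h

Q_out = 348000 kJ/h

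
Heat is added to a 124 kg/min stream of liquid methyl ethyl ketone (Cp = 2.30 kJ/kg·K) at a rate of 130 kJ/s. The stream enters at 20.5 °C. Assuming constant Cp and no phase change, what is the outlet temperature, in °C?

T_out = 47.8 °C

Q = 130 kJ/s = 7800 kJ/min
ΔT = Q/(ṁ·Cp) = 7800/(124×2.30) = 27.349 K
T_out = 20.5 + 27.349 = 47.849 °C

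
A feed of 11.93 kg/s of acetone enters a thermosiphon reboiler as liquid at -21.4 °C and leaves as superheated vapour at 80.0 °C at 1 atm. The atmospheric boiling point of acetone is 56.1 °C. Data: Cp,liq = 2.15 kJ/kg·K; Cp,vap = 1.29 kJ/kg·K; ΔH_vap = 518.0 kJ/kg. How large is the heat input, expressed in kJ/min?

liquid -21.4→56.1 °C: 166.62 kJ/kg
vaporisation at 56.1 °C: 518 kJ/kg
vapour 56.1→80.0 °C: 30.831 kJ/kg
Δh = 166.62 + 518 + 30.831 = 715.46 kJ/kg
Q = ṁ·Δh = 11.93 kg/s × 715.46 kJ/kg = 8535.4 kJ/s
|Q| = 8535.4 kW = 512120 kJ/min

Q = 512000 kJ/min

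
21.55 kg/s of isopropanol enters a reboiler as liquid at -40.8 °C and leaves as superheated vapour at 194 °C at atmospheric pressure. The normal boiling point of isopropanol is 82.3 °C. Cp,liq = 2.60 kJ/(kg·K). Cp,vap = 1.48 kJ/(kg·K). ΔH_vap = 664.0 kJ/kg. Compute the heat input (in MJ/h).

liquid -40.8→82.3 °C: 320.06 kJ/kg
vaporisation at 82.3 °C: 664 kJ/kg
vapour 82.3→194 °C: 165.32 kJ/kg
Δh = 320.06 + 664 + 165.32 = 1149.4 kJ/kg
Q = ṁ·Δh = 21.55 kg/s × 1149.4 kJ/kg = 24769 kJ/s
|Q| = 24769 kW = 89169 MJ/h

Q = 89200 MJ/h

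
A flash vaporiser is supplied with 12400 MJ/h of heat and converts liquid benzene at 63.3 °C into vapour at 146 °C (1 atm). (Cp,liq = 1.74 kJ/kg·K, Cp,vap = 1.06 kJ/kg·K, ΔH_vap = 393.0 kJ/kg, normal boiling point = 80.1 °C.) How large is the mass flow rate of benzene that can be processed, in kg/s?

ṁ = 7.00 kg/s

Δh = 1.74×(80.1−63.3) + 393.0 + 1.06×(146−80.1) = 492.09 kJ/kg
Q = 12400 MJ/h = 3444.4 kJ/s = 3444.4 kJ/s
ṁ = Q/Δh = 3444.4 / 492.09 = 6.9997 kg/s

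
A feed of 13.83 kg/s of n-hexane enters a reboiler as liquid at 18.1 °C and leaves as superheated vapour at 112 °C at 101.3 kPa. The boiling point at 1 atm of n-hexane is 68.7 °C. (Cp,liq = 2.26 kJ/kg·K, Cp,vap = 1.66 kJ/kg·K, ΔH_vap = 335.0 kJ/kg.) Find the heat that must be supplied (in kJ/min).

liquid 18.1→68.7 °C: 114.36 kJ/kg
vaporisation at 68.7 °C: 335 kJ/kg
vapour 68.7→112 °C: 71.878 kJ/kg
Δh = 114.36 + 335 + 71.878 = 521.23 kJ/kg
Q = ṁ·Δh = 13.83 kg/s × 521.23 kJ/kg = 7208.7 kJ/s
|Q| = 7208.7 kW = 432520 kJ/min

Q = 433000 kJ/min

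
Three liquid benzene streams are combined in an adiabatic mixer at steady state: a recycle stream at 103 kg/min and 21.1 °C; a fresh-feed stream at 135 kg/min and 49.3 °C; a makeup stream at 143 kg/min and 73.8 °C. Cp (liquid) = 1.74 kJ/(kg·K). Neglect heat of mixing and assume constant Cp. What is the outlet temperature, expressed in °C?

Adiabatic, steady state ⇒ Σ ṁᵢCp,ᵢ(T_out − Tᵢ) = 0
Σ ṁᵢCp,ᵢTᵢ = 103×1.74×21.1 + 135×1.74×49.3 + 143×1.74×73.8 = 33725
Σ ṁᵢCp,ᵢ = 103×1.74 + 135×1.74 + 143×1.74 = 662.94
T_out = 33725 / 662.94 = 50.872 °C

T_out = 50.9 °C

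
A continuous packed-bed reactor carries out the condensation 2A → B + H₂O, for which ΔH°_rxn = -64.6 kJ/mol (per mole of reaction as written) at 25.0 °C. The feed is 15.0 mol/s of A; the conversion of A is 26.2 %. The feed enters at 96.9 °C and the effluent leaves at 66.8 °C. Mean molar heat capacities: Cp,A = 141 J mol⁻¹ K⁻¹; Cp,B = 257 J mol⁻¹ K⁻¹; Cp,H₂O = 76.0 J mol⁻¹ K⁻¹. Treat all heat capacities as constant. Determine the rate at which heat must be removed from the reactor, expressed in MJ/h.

Extent of reaction ξ = 0.262 × 15.0 / 2 = 1.965 mol/s
Reaction term: ξ·ΔH°_rxn = 1.965 × -64.6 = -126.94 kJ/s
Sensible, feed 96.9→25 °C: -152.07 kJ/s
Outlet flows (mol/s): A 11.07, B 1.965, H₂O 1.965
Sensible, products 25→66.8 °C: 92.596 kJ/s
Q = ΔH = -186.41 kJ/s = -186.41 kW
Heat removed = 671.08 MJ/h

Q_out = 671 MJ/h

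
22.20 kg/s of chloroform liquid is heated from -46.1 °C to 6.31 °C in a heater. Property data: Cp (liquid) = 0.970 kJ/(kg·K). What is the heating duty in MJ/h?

Q = 4060 MJ/h

Q = ṁ·Cp·ΔT = 22.20 × 0.970 × (6.31 − -46.1) = 1128.6 kJ/s
Heating duty = 4062.9 MJ/h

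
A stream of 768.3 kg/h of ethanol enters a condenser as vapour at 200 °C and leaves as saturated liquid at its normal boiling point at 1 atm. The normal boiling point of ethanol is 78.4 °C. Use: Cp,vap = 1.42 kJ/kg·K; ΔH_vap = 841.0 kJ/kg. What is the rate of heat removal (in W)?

Q_c = 216000 W

vapour 200→78.4 °C: -172.67 kJ/kg
condensation at 78.4 °C: -841 kJ/kg
Δh = -172.67 + -841 = -1013.7 kJ/kg
Q = ṁ·Δh = 768.3 kg/h × -1013.7 kJ/kg = -778800 kJ/h
|Q| = 216.33 kW = 216330 W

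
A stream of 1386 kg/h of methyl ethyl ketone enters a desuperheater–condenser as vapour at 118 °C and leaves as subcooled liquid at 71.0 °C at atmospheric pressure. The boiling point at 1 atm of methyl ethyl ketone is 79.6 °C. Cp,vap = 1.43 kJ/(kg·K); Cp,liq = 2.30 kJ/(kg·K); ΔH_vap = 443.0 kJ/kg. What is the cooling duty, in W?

vapour 118→79.6 °C: -54.912 kJ/kg
condensation at 79.6 °C: -443 kJ/kg
liquid 79.6→71.0 °C: -19.78 kJ/kg
Δh = -54.912 + -443 + -19.78 = -517.69 kJ/kg
Q = ṁ·Δh = 1386 kg/h × -517.69 kJ/kg = -717520 kJ/h
|Q| = 199.31 kW = 199310 W

Q_c = 199000 W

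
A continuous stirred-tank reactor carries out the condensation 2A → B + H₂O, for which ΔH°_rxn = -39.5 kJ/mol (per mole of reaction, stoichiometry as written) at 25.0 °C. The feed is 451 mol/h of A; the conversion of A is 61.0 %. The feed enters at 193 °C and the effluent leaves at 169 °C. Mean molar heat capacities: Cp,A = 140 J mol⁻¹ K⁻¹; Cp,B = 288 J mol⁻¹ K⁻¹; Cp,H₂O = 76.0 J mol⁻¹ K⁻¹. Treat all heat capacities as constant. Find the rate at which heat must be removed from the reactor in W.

Q_out = 1470 W

Extent of reaction ξ = 0.610 × 451 / 2 = 137.56 mol/h
Reaction term: ξ·ΔH°_rxn = 137.56 × -39.5 = -5433.4 kJ/h
Sensible, feed 193→25 °C: -10608 kJ/h
Outlet flows (mol/h): A 175.89, B 137.56, H₂O 137.56
Sensible, products 25→169 °C: 10756 kJ/h
Q = ΔH = -5284.9 kJ/h = -1.468 kW
Heat removed = 1468 W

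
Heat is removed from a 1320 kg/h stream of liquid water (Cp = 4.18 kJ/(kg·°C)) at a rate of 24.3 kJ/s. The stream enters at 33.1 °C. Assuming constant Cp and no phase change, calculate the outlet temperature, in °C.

Q = 24.3 kJ/s = 87480 kJ/h
ΔT = Q/(ṁ·Cp) = 87480/(1320×4.18) = 15.855 K
T_out = 33.1 − 15.855 = 17.245 °C

T_out = 17.2 °C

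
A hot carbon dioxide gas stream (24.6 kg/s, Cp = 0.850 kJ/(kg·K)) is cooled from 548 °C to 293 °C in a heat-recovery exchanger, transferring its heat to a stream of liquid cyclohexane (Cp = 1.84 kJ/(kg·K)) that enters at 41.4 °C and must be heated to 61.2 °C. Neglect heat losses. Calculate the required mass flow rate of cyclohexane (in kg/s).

Heat released by hot stream: Q = 24.6 × 0.850 × (548 − 293) = 5332.1 kJ/s
Energy balance on cold side (adiabatic exchanger): Q = ṁ_c·Cp_c·(T_c,out − T_c,in)
ṁ_c = 5332.1 / [1.84 × (61.2 − 41.4)] = 146.36 kg/s

ṁ_c = 146 kg/s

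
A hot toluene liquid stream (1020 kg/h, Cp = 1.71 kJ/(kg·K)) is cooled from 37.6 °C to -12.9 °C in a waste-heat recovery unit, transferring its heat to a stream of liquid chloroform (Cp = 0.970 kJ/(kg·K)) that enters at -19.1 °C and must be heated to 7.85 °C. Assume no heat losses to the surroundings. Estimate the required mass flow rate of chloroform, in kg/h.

Heat released by hot stream: Q = 1020 × 1.71 × (37.6 − -12.9) = 88082 kJ/h
Energy balance on cold side (adiabatic exchanger): Q = ṁ_c·Cp_c·(T_c,out − T_c,in)
ṁ_c = 88082 / [0.970 × (7.85 − -19.1)] = 3369.4 kg/h

ṁ_c = 3370 kg/h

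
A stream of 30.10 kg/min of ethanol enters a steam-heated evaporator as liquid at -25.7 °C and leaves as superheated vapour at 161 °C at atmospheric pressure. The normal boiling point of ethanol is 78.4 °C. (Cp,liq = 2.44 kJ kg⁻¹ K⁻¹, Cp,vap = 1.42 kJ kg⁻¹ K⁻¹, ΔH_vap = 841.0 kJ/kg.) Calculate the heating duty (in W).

liquid -25.7→78.4 °C: 254 kJ/kg
vaporisation at 78.4 °C: 841 kJ/kg
vapour 78.4→161 °C: 117.29 kJ/kg
Δh = 254 + 841 + 117.29 = 1212.3 kJ/kg
Q = ṁ·Δh = 30.10 kg/min × 1212.3 kJ/kg = 36490 kJ/min
|Q| = 608.17 kW = 608170 W

Q = 608000 W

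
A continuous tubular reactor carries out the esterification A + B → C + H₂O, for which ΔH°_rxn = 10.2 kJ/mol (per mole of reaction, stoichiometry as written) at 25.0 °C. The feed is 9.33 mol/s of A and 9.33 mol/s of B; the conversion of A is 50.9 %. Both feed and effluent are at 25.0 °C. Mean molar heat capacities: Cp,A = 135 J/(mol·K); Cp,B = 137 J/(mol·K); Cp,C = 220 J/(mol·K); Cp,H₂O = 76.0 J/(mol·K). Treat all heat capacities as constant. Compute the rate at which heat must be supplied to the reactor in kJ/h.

Q_in = 174000 kJ/h

Extent of reaction ξ = 0.509 × 9.33 = 4.749 mol/s
Reaction term: ξ·ΔH°_rxn = 4.749 × 10.2 = 48.439 kJ/s
Q = ΔH = 48.439 kJ/s = 48.439 kW
Heat supplied = 174380 kJ/h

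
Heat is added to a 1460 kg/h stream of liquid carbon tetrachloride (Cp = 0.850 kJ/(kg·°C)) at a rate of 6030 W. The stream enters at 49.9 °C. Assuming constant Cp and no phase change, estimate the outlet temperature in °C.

Q = 6030 W = 21708 kJ/h
ΔT = Q/(ṁ·Cp) = 21708/(1460×0.850) = 17.492 K
T_out = 49.9 + 17.492 = 67.392 °C

T_out = 67.4 °C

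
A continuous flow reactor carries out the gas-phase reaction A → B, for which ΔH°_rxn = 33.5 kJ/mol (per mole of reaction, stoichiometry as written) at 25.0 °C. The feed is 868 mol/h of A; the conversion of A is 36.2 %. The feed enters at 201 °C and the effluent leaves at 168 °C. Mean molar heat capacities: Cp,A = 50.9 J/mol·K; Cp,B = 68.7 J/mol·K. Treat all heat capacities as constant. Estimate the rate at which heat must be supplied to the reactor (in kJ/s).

Q_in = 2.74 kJ/s

Extent of reaction ξ = 0.362 × 868 = 314.22 mol/h
Reaction term: ξ·ΔH°_rxn = 314.22 × 33.5 = 10526 kJ/h
Sensible, feed 201→25 °C: -7775.9 kJ/h
Outlet flows (mol/h): A 553.78, B 314.22
Sensible, products 25→168 °C: 7117.7 kJ/h
Q = ΔH = 9868.1 kJ/h = 2.7411 kW
Heat supplied = 2.7411 kJ/s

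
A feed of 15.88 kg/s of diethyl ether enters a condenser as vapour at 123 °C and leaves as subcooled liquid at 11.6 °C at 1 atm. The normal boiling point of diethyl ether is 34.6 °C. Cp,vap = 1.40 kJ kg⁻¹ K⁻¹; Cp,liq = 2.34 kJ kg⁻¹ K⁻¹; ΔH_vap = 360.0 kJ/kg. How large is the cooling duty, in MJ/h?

vapour 123→34.6 °C: -123.76 kJ/kg
condensation at 34.6 °C: -360 kJ/kg
liquid 34.6→11.6 °C: -53.82 kJ/kg
Δh = -123.76 + -360 + -53.82 = -537.58 kJ/kg
Q = ṁ·Δh = 15.88 kg/s × -537.58 kJ/kg = -8536.8 kJ/s
|Q| = 8536.8 kW = 30732 MJ/h

Q_c = 30700 MJ/h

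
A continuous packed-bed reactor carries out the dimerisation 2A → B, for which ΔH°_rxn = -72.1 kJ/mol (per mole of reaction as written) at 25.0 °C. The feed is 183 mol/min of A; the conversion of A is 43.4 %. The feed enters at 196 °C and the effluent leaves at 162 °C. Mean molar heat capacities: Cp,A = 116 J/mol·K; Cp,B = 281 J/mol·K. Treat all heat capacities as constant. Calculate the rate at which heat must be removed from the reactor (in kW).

Extent of reaction ξ = 0.434 × 183 / 2 = 39.711 mol/min
Reaction term: ξ·ΔH°_rxn = 39.711 × -72.1 = -2863.2 kJ/min
Sensible, feed 196→25 °C: -3630 kJ/min
Outlet flows (mol/min): A 103.58, B 39.711
Sensible, products 25→162 °C: 3174.8 kJ/min
Q = ΔH = -3318.3 kJ/min = -55.306 kW
Heat removed = 55.306 kW

Q_out = 55.3 kW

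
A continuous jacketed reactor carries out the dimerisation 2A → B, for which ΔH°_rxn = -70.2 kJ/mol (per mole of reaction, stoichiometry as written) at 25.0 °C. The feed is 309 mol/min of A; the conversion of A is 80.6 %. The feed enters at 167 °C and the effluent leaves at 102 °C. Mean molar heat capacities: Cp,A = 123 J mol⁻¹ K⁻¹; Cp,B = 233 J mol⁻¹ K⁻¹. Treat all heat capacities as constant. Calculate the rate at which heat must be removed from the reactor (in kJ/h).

Extent of reaction ξ = 0.806 × 309 / 2 = 124.53 mol/min
Reaction term: ξ·ΔH°_rxn = 124.53 × -70.2 = -8741.8 kJ/min
Sensible, feed 167→25 °C: -5397 kJ/min
Outlet flows (mol/min): A 59.946, B 124.53
Sensible, products 25→102 °C: 2801.9 kJ/min
Q = ΔH = -11337 kJ/min = -188.95 kW
Heat removed = 680210 kJ/h

Q_out = 680000 kJ/h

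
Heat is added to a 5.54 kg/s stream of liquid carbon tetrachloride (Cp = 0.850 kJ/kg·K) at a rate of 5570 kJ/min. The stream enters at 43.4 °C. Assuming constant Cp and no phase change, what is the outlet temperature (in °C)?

T_out = 63.1 °C

Q = 5570 kJ/min = 92.833 kJ/s
ΔT = Q/(ṁ·Cp) = 92.833/(5.54×0.850) = 19.714 K
T_out = 43.4 + 19.714 = 63.114 °C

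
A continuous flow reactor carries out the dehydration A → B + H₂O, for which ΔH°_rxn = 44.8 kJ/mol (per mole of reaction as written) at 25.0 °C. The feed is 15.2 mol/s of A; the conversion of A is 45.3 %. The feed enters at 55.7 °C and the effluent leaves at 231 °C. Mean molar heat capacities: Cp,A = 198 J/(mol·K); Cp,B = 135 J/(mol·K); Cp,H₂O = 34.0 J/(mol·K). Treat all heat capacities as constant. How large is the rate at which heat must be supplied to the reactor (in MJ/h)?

Extent of reaction ξ = 0.453 × 15.2 = 6.8856 mol/s
Reaction term: ξ·ΔH°_rxn = 6.8856 × 44.8 = 308.47 kJ/s
Sensible, feed 55.7→25 °C: -92.395 kJ/s
Outlet flows (mol/s): A 8.3144, B 6.8856, H₂O 6.8856
Sensible, products 25→231 °C: 578.84 kJ/s
Q = ΔH = 794.92 kJ/s = 794.92 kW
Heat supplied = 2861.7 MJ/h

Q_in = 2860 MJ/h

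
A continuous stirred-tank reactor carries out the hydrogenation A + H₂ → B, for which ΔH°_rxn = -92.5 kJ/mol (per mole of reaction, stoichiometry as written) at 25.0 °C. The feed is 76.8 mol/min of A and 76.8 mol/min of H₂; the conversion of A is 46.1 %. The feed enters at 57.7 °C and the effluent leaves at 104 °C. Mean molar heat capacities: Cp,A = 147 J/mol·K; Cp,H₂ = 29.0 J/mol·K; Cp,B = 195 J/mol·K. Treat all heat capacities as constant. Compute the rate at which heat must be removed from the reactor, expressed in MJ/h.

Q_out = 156 MJ/h

Extent of reaction ξ = 0.461 × 76.8 = 35.405 mol/min
Reaction term: ξ·ΔH°_rxn = 35.405 × -92.5 = -3274.9 kJ/min
Sensible, feed 57.7→25 °C: -442 kJ/min
Outlet flows (mol/min): A 41.395, H₂ 41.395, B 35.405
Sensible, products 25→104 °C: 1121 kJ/min
Q = ΔH = -2596 kJ/min = -43.266 kW
Heat removed = 155.76 MJ/h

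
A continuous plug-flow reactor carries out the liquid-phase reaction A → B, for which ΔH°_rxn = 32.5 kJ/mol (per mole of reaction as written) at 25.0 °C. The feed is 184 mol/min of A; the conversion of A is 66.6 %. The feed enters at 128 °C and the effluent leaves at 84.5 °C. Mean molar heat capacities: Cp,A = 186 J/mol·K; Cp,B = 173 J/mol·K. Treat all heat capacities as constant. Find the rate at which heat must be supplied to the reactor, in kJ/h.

Q_in = 144000 kJ/h

Extent of reaction ξ = 0.666 × 184 = 122.54 mol/min
Reaction term: ξ·ΔH°_rxn = 122.54 × 32.5 = 3982.7 kJ/min
Sensible, feed 128→25 °C: -3525.1 kJ/min
Outlet flows (mol/min): A 61.456, B 122.54
Sensible, products 25→84.5 °C: 1941.5 kJ/min
Q = ΔH = 2399.1 kJ/min = 39.986 kW
Heat supplied = 143950 kJ/h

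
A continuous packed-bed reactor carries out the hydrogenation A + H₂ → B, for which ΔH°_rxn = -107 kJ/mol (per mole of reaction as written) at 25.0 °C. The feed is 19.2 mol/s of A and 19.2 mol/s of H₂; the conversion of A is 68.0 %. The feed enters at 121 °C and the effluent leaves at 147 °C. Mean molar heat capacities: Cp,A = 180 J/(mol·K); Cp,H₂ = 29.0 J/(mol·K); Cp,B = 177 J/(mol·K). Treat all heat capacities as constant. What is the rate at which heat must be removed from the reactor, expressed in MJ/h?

Extent of reaction ξ = 0.680 × 19.2 = 13.056 mol/s
Reaction term: ξ·ΔH°_rxn = 13.056 × -107 = -1397 kJ/s
Sensible, feed 121→25 °C: -385.23 kJ/s
Outlet flows (mol/s): A 6.144, H₂ 6.144, B 13.056
Sensible, products 25→147 °C: 438.59 kJ/s
Q = ΔH = -1343.6 kJ/s = -1343.6 kW
Heat removed = 4837.1 MJ/h

Q_out = 4840 MJ/h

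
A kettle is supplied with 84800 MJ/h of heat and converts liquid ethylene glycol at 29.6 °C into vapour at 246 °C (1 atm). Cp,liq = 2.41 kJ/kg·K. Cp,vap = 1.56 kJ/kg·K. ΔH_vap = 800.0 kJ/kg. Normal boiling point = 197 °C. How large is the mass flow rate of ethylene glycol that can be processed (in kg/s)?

Δh = 2.41×(197−29.6) + 800.0 + 1.56×(246−197) = 1279.9 kJ/kg
Q = 84800 MJ/h = 23556 kJ/s = 23556 kJ/s
ṁ = Q/Δh = 23556 / 1279.9 = 18.405 kg/s

ṁ = 18.4 kg/s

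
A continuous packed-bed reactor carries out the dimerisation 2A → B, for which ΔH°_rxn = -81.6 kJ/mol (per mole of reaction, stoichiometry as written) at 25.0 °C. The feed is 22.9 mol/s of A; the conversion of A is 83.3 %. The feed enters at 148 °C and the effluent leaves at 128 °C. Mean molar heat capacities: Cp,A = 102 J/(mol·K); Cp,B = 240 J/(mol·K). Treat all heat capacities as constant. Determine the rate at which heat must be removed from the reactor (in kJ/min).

Q_out = 47400 kJ/min

Extent of reaction ξ = 0.833 × 22.9 / 2 = 9.5378 mol/s
Reaction term: ξ·ΔH°_rxn = 9.5378 × -81.6 = -778.29 kJ/s
Sensible, feed 148→25 °C: -287.3 kJ/s
Outlet flows (mol/s): A 3.8243, B 9.5378
Sensible, products 25→128 °C: 275.95 kJ/s
Q = ΔH = -789.64 kJ/s = -789.64 kW
Heat removed = 47378 kJ/min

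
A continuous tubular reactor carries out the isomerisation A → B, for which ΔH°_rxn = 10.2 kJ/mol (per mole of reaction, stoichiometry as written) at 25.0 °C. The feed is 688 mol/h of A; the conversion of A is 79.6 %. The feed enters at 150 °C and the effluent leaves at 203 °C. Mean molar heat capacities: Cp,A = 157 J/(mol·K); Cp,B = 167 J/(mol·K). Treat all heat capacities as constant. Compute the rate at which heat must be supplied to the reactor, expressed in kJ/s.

Q_in = 3.41 kJ/s

Extent of reaction ξ = 0.796 × 688 = 547.65 mol/h
Reaction term: ξ·ΔH°_rxn = 547.65 × 10.2 = 5586 kJ/h
Sensible, feed 150→25 °C: -13502 kJ/h
Outlet flows (mol/h): A 140.35, B 547.65
Sensible, products 25→203 °C: 20202 kJ/h
Q = ΔH = 12286 kJ/h = 3.4127 kW
Heat supplied = 3.4127 kJ/s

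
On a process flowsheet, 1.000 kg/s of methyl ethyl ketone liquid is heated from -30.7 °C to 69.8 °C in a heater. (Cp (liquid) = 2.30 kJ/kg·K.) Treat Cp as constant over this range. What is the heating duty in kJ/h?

Q = 832000 kJ/h

Q = ṁ·Cp·ΔT = 1.000 × 2.30 × (69.8 − -30.7) = 231.15 kJ/s
Heating duty = 832140 kJ/h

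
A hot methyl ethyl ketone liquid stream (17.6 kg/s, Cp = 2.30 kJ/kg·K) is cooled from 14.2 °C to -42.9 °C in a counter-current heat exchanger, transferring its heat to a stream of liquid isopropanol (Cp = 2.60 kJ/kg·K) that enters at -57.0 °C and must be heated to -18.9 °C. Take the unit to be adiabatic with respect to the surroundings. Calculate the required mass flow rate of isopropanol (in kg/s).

Heat released by hot stream: Q = 17.6 × 2.30 × (14.2 − -42.9) = 2311.4 kJ/s
Energy balance on cold side (adiabatic exchanger): Q = ṁ_c·Cp_c·(T_c,out − T_c,in)
ṁ_c = 2311.4 / [2.60 × (-18.9 − -57.0)] = 23.333 kg/s

ṁ_c = 23.3 kg/s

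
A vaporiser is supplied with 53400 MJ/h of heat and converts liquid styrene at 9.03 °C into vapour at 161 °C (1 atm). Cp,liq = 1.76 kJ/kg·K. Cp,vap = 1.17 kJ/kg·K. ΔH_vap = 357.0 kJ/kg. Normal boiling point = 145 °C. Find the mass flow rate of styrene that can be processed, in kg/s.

ṁ = 24.1 kg/s

Δh = 1.76×(145−9.03) + 357.0 + 1.17×(161−145) = 615.03 kJ/kg
Q = 53400 MJ/h = 14833 kJ/s = 14833 kJ/s
ṁ = Q/Δh = 14833 / 615.03 = 24.118 kg/s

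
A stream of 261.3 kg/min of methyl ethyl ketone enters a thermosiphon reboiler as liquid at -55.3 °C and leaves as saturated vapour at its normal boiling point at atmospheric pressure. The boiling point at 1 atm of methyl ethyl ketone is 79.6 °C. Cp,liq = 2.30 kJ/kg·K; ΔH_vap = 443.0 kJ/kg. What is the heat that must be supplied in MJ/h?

liquid -55.3→79.6 °C: 310.27 kJ/kg
vaporisation at 79.6 °C: 443 kJ/kg
Δh = 310.27 + 443 = 753.27 kJ/kg
Q = ṁ·Δh = 261.3 kg/min × 753.27 kJ/kg = 196830 kJ/min
|Q| = 3280.5 kW = 11810 MJ/h

Q = 11800 MJ/h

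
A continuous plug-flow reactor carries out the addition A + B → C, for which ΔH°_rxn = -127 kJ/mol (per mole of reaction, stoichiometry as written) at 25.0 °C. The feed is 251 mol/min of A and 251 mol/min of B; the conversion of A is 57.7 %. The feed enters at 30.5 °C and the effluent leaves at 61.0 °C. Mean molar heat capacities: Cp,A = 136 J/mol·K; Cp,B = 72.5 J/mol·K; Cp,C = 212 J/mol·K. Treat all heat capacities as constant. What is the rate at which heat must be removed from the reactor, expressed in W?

Extent of reaction ξ = 0.577 × 251 = 144.83 mol/min
Reaction term: ξ·ΔH°_rxn = 144.83 × -127 = -18393 kJ/min
Sensible, feed 30.5→25 °C: -287.83 kJ/min
Outlet flows (mol/min): A 106.17, B 106.17, C 144.83
Sensible, products 25→61.0 °C: 1902.3 kJ/min
Q = ΔH = -16779 kJ/min = -279.64 kW
Heat removed = 279640 W

Q_out = 280000 W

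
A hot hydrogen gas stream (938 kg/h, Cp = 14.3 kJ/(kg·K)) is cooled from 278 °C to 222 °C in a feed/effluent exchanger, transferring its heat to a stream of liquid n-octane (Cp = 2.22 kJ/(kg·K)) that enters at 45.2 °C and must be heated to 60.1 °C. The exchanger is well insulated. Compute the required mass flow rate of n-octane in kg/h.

Heat released by hot stream: Q = 938 × 14.3 × (278 − 222) = 751150 kJ/h
Energy balance on cold side (adiabatic exchanger): Q = ṁ_c·Cp_c·(T_c,out − T_c,in)
ṁ_c = 751150 / [2.22 × (60.1 − 45.2)] = 22708 kg/h

ṁ_c = 22700 kg/h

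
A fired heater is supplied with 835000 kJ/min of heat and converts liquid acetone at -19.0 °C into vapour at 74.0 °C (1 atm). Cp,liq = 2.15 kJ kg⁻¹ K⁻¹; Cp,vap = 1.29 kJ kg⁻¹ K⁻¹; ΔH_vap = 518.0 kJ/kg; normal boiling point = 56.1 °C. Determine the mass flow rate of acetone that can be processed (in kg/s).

Δh = 2.15×(56.1−-19.0) + 518.0 + 1.29×(74.0−56.1) = 702.56 kJ/kg
Q = 835000 kJ/min = 13917 kJ/s = 13917 kJ/s
ṁ = Q/Δh = 13917 / 702.56 = 19.809 kg/s

ṁ = 19.8 kg/s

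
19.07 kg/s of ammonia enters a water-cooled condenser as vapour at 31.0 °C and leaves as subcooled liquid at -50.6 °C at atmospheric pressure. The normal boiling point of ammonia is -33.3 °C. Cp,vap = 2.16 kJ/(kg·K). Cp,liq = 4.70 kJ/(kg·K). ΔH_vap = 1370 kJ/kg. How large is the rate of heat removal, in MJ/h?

Q_c = 109000 MJ/h

vapour 31.0→-33.3 °C: -138.89 kJ/kg
condensation at -33.3 °C: -1370 kJ/kg
liquid -33.3→-50.6 °C: -81.31 kJ/kg
Δh = -138.89 + -1370 + -81.31 = -1590.2 kJ/kg
Q = ṁ·Δh = 19.07 kg/s × -1590.2 kJ/kg = -30325 kJ/s
|Q| = 30325 kW = 109170 MJ/h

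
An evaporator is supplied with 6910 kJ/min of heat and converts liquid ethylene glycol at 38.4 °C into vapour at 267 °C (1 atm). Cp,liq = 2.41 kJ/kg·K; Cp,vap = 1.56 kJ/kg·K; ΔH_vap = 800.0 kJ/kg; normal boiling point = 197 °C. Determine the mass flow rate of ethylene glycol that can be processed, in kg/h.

Δh = 2.41×(197−38.4) + 800.0 + 1.56×(267−197) = 1291.4 kJ/kg
Q = 6910 kJ/min = 115.17 kJ/s = 414600 kJ/h
ṁ = Q/Δh = 414600 / 1291.4 = 321.04 kg/h

ṁ = 321 kg/h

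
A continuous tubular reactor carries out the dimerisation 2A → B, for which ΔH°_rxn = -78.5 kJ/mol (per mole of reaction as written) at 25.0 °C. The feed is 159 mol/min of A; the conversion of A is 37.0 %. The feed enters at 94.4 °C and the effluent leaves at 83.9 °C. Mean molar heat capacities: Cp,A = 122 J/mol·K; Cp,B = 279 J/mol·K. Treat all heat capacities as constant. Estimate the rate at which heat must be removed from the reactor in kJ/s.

Q_out = 40.9 kJ/s

Extent of reaction ξ = 0.370 × 159 / 2 = 29.415 mol/min
Reaction term: ξ·ΔH°_rxn = 29.415 × -78.5 = -2309.1 kJ/min
Sensible, feed 94.4→25 °C: -1346.2 kJ/min
Outlet flows (mol/min): A 100.17, B 29.415
Sensible, products 25→83.9 °C: 1203.2 kJ/min
Q = ΔH = -2452.1 kJ/min = -40.869 kW
Heat removed = 40.869 kJ/s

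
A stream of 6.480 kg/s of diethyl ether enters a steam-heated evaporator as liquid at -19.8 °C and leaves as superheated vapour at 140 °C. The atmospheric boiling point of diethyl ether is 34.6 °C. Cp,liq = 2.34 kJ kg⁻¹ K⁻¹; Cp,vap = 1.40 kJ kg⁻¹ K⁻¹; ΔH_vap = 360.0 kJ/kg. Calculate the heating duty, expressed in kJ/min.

liquid -19.8→34.6 °C: 127.3 kJ/kg
vaporisation at 34.6 °C: 360 kJ/kg
vapour 34.6→140 °C: 147.56 kJ/kg
Δh = 127.3 + 360 + 147.56 = 634.86 kJ/kg
Q = ṁ·Δh = 6.480 kg/s × 634.86 kJ/kg = 4113.9 kJ/s
|Q| = 4113.9 kW = 246830 kJ/min

Q = 247000 kJ/min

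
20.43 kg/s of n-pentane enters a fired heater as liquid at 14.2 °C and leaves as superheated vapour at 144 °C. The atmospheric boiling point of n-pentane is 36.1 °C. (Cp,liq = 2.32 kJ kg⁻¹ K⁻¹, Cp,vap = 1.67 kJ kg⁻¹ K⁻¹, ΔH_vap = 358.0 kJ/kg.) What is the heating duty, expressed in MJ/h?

liquid 14.2→36.1 °C: 50.808 kJ/kg
vaporisation at 36.1 °C: 358 kJ/kg
vapour 36.1→144 °C: 180.19 kJ/kg
Δh = 50.808 + 358 + 180.19 = 589 kJ/kg
Q = ṁ·Δh = 20.43 kg/s × 589 kJ/kg = 12033 kJ/s
|Q| = 12033 kW = 43320 MJ/h

Q = 43300 MJ/h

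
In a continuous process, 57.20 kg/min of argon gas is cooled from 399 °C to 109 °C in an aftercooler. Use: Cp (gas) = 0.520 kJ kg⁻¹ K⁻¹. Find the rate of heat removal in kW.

Q = ṁ·Cp·ΔT = 57.20 × 0.520 × (109 − 399) = -8625.8 kJ/min
Converting: 8625.8 / 60 s = 143.76 kW

Q_c = 144 kW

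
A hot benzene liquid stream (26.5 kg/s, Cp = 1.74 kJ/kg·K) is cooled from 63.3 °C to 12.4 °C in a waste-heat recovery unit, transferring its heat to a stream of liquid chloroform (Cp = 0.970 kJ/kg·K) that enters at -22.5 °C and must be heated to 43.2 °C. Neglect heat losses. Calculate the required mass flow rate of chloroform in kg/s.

Heat released by hot stream: Q = 26.5 × 1.74 × (63.3 − 12.4) = 2347 kJ/s
Energy balance on cold side (adiabatic exchanger): Q = ṁ_c·Cp_c·(T_c,out − T_c,in)
ṁ_c = 2347 / [0.970 × (43.2 − -22.5)] = 36.828 kg/s

ṁ_c = 36.8 kg/s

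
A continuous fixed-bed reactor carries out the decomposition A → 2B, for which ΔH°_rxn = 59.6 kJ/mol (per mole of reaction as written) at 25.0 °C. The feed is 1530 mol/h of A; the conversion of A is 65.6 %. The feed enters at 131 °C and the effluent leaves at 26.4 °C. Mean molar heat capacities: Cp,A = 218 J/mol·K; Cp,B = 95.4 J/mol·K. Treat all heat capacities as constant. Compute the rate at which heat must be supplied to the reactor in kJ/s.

Extent of reaction ξ = 0.656 × 1530 = 1003.7 mol/h
Reaction term: ξ·ΔH°_rxn = 1003.7 × 59.6 = 59819 kJ/h
Sensible, feed 131→25 °C: -35355 kJ/h
Outlet flows (mol/h): A 526.32, B 2007.4
Sensible, products 25→26.4 °C: 428.74 kJ/h
Q = ΔH = 24893 kJ/h = 6.9147 kW
Heat supplied = 6.9147 kJ/s

Q_in = 6.91 kJ/s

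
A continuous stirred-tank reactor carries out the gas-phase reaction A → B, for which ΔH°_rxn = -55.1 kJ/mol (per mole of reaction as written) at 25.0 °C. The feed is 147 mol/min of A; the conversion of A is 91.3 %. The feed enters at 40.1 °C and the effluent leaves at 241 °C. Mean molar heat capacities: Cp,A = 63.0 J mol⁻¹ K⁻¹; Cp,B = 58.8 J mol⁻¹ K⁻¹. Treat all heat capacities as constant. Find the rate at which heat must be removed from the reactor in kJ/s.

Q_out = 94.3 kJ/s

Extent of reaction ξ = 0.913 × 147 = 134.21 mol/min
Reaction term: ξ·ΔH°_rxn = 134.21 × -55.1 = -7395 kJ/min
Sensible, feed 40.1→25 °C: -139.84 kJ/min
Outlet flows (mol/min): A 12.789, B 134.21
Sensible, products 25→241 °C: 1878.6 kJ/min
Q = ΔH = -5656.2 kJ/min = -94.271 kW
Heat removed = 94.271 kJ/s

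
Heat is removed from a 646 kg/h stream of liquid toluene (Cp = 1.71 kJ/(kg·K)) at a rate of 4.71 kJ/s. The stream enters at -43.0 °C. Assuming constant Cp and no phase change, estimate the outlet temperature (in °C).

Q = 4.71 kJ/s = 16956 kJ/h
ΔT = Q/(ṁ·Cp) = 16956/(646×1.71) = 15.35 K
T_out = -43.0 − 15.35 = -58.35 °C

T_out = -58.3 °C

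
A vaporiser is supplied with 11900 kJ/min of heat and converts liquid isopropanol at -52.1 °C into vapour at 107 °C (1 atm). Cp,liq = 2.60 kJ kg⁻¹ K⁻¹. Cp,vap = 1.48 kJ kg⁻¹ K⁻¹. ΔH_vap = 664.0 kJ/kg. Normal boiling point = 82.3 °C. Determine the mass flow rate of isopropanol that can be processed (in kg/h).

ṁ = 680 kg/h

Δh = 2.60×(82.3−-52.1) + 664.0 + 1.48×(107−82.3) = 1050 kJ/kg
Q = 11900 kJ/min = 198.33 kJ/s = 714000 kJ/h
ṁ = Q/Δh = 714000 / 1050 = 680 kg/h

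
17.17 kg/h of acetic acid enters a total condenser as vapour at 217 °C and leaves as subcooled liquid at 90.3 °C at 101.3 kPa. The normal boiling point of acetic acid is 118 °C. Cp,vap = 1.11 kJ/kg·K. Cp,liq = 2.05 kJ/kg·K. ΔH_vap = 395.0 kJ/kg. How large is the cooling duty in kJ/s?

vapour 217→118 °C: -109.89 kJ/kg
condensation at 118 °C: -395 kJ/kg
liquid 118→90.3 °C: -56.785 kJ/kg
Δh = -109.89 + -395 + -56.785 = -561.68 kJ/kg
Q = ṁ·Δh = 17.17 kg/h × -561.68 kJ/kg = -9644 kJ/h
|Q| = 2.6789 kW

Q_c = 2.68 kJ/s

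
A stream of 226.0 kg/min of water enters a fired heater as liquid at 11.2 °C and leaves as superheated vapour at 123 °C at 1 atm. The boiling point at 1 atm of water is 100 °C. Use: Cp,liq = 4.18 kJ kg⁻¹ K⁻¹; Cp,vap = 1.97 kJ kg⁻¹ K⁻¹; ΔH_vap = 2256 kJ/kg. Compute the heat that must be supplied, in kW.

Q = 10100 kW

liquid 11.2→100 °C: 371.18 kJ/kg
vaporisation at 100 °C: 2256 kJ/kg
vapour 100→123 °C: 45.31 kJ/kg
Δh = 371.18 + 2256 + 45.31 = 2672.5 kJ/kg
Q = ṁ·Δh = 226.0 kg/min × 2672.5 kJ/kg = 603980 kJ/min
|Q| = 10066 kW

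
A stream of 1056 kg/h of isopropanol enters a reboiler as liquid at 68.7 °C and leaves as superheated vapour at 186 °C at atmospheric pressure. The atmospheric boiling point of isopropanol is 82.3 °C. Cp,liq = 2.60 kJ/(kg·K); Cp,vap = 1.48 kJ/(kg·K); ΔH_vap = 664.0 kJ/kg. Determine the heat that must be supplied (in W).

liquid 68.7→82.3 °C: 35.36 kJ/kg
vaporisation at 82.3 °C: 664 kJ/kg
vapour 82.3→186 °C: 153.48 kJ/kg
Δh = 35.36 + 664 + 153.48 = 852.84 kJ/kg
Q = ṁ·Δh = 1056 kg/h × 852.84 kJ/kg = 900590 kJ/h
|Q| = 250.17 kW = 250170 W

Q = 250000 W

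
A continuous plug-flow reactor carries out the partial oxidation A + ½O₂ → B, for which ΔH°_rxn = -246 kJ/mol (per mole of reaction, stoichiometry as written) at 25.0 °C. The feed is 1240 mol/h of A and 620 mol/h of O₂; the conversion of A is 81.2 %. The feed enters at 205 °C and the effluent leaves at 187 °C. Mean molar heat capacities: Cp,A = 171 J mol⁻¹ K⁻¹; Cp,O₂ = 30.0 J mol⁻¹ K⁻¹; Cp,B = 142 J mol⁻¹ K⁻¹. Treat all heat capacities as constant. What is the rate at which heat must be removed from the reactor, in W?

Extent of reaction ξ = 0.812 × 1240 = 1006.9 mol/h
Reaction term: ξ·ΔH°_rxn = 1006.9 × -246 = -247690 kJ/h
Sensible, feed 205→25 °C: -41515 kJ/h
Outlet flows (mol/h): A 233.12, O₂ 116.56, B 1006.9
Sensible, products 25→187 °C: 30187 kJ/h
Q = ΔH = -259020 kJ/h = -71.95 kW
Heat removed = 71950 W

Q_out = 72000 W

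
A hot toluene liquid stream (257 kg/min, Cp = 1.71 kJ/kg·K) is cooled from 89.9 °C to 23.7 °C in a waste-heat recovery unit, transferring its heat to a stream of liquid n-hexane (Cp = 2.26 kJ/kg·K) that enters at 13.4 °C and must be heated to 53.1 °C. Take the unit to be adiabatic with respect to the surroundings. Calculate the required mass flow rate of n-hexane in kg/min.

ṁ_c = 324 kg/min

Heat released by hot stream: Q = 257 × 1.71 × (89.9 − 23.7) = 29093 kJ/min
Energy balance on cold side (adiabatic exchanger): Q = ṁ_c·Cp_c·(T_c,out − T_c,in)
ṁ_c = 29093 / [2.26 × (53.1 − 13.4)] = 324.26 kg/min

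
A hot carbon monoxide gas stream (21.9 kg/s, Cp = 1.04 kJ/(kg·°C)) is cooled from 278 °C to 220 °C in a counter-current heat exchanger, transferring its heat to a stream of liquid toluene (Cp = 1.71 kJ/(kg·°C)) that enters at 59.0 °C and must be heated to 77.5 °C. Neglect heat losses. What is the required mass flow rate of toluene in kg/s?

ṁ_c = 41.8 kg/s

Heat released by hot stream: Q = 21.9 × 1.04 × (278 − 220) = 1321 kJ/s
Energy balance on cold side (adiabatic exchanger): Q = ṁ_c·Cp_c·(T_c,out − T_c,in)
ṁ_c = 1321 / [1.71 × (77.5 − 59.0)] = 41.758 kg/s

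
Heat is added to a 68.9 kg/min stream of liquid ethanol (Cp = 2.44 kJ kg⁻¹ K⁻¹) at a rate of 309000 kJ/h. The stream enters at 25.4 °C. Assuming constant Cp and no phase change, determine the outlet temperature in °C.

Q = 309000 kJ/h = 5150 kJ/min
ΔT = Q/(ṁ·Cp) = 5150/(68.9×2.44) = 30.634 K
T_out = 25.4 + 30.634 = 56.034 °C

T_out = 56.0 °C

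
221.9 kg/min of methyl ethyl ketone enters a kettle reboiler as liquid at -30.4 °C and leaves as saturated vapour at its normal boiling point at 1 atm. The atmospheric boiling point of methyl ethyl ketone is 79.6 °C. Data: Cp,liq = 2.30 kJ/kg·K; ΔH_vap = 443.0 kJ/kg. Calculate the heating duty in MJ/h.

liquid -30.4→79.6 °C: 253 kJ/kg
vaporisation at 79.6 °C: 443 kJ/kg
Δh = 253 + 443 = 696 kJ/kg
Q = ṁ·Δh = 221.9 kg/min × 696 kJ/kg = 154440 kJ/min
|Q| = 2574 kW = 9266.5 MJ/h

Q = 9270 MJ/h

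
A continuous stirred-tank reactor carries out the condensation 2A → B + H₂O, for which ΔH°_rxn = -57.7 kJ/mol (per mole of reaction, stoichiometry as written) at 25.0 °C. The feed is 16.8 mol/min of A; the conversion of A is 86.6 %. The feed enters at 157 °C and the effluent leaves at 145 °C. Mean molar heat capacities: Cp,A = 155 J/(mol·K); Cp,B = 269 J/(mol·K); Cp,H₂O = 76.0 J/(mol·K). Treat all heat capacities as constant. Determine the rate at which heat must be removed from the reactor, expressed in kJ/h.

Q_out = 25200 kJ/h

Extent of reaction ξ = 0.866 × 16.8 / 2 = 7.2744 mol/min
Reaction term: ξ·ΔH°_rxn = 7.2744 × -57.7 = -419.73 kJ/min
Sensible, feed 157→25 °C: -343.73 kJ/min
Outlet flows (mol/min): A 2.2512, B 7.2744, H₂O 7.2744
Sensible, products 25→145 °C: 343.03 kJ/min
Q = ΔH = -420.43 kJ/min = -7.0071 kW
Heat removed = 25226 kJ/h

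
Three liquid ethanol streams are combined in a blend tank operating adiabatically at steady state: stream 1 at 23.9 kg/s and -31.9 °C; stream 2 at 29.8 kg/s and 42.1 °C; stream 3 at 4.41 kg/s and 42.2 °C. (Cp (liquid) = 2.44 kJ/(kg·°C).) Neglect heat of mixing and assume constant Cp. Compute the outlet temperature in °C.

No heat crosses the boundary, so H_out = H_in.
T_out = Σ ṁᵢCp,ᵢTᵢ / Σ ṁᵢCp,ᵢ
      = 1655 / 141.79 = 11.672 °C

T_out = 11.7 °C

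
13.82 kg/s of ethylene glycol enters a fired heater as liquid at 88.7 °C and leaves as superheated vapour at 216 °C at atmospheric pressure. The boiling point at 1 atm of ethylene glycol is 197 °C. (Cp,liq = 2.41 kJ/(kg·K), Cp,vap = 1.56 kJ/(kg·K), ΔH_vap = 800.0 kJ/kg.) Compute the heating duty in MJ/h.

Q = 54300 MJ/h

liquid 88.7→197 °C: 261 kJ/kg
vaporisation at 197 °C: 800 kJ/kg
vapour 197→216 °C: 29.64 kJ/kg
Δh = 261 + 800 + 29.64 = 1090.6 kJ/kg
Q = ṁ·Δh = 13.82 kg/s × 1090.6 kJ/kg = 15073 kJ/s
|Q| = 15073 kW = 54262 MJ/h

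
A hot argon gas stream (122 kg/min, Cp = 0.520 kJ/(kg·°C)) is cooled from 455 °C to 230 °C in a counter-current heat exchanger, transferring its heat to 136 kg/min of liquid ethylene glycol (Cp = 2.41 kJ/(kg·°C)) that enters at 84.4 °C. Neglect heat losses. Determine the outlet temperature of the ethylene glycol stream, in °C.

T_c,out = 128 °C

Heat released by hot stream: Q = 122 × 0.520 × (455 − 230) = 14274 kJ/min
Energy balance on cold side (adiabatic exchanger): Q = ṁ_c·Cp_c·(T_c,out − T_c,in)
T_c,out = 84.4 + 14274/(136 × 2.41) = 127.95 °C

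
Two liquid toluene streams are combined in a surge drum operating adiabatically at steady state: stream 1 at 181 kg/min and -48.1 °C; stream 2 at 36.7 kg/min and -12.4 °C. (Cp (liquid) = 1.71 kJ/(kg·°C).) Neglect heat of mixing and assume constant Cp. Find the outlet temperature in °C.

T_out = -42.1 °C

Energy balance with Q = 0: Σ ṁᵢCp,ᵢ(T_out − Tᵢ) = 0
Σ ṁᵢCp,ᵢTᵢ = 181×1.71×-48.1 + 36.7×1.71×-12.4 = -15666
Σ ṁᵢCp,ᵢ = 181×1.71 + 36.7×1.71 = 372.27
T_out = -15666 / 372.27 = -42.082 °C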